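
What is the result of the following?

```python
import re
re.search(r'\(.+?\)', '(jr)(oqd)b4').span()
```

The match spans [0:4] → '(jr)'.

(0, 4)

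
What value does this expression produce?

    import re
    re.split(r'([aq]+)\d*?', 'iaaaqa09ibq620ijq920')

The pattern matches one or more of one of [aq] (captured); then zero or more of a digit (lazy).
Lazy quantifiers expand one character at a time until the remainder of the pattern can match.
Matches to split on: at [1:6] → 'aaaqa'; at [10:11] → 'q'; at [16:17] → 'q'.
Because the pattern has a capturing group, `split` also inserts each captured text between the pieces.

['i', 'aaaqa', '09ib', 'q', '620ij', 'q', '920']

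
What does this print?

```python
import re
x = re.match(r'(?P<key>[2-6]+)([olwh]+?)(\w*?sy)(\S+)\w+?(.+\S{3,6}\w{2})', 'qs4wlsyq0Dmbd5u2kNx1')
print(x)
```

None

With `match`, the pattern is implicitly anchored at the beginning.
Here position 0 doesn't satisfy it, so the call returns None.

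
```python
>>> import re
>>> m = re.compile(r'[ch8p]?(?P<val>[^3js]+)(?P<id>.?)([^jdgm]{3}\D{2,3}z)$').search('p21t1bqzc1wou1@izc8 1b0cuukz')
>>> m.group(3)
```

'0cuukz'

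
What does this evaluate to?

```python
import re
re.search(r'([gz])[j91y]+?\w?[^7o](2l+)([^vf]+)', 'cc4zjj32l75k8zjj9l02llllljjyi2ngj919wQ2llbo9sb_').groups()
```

('z', '2l', '75k8zjj9l02llllljjyi2ngj919wQ2llbo9sb_')

The match spans [3:47] → 'zjj32l75k8zjj9l02llllljjyi2ngj919wQ2llbo9sb_'.
Captured: group 1 = 'z', group 2 = '2l', group 3 = '75k8zjj9l02llllljjyi2ngj919wQ2llbo9sb_'.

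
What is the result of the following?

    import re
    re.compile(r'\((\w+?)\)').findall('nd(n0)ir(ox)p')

['n0', 'ox']

Walking the string: at [2:6] match '(n0)', group 1 = 'n0'; at [8:12] match '(ox)', group 1 = 'ox'.
`findall` collects group 1 from each match (2 total).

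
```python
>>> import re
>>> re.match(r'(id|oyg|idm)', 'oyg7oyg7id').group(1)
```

`re.match` won't scan ahead — the pattern has to work from the very first character.
The match spans [0:3] → 'oyg'.
Captured: group 1 = 'oyg'.

'oyg'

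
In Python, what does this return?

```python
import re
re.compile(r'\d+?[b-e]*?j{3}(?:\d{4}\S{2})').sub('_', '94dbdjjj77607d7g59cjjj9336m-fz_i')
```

Every occurrence is swapped for '_'.

'_7g_fz_i'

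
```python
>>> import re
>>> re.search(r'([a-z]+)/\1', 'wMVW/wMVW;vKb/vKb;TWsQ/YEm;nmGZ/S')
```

After group 1 captures some text, `\1` only succeeds where that same text appears again.
Unlike `match`, `search` isn't anchored — it looks for the pattern anywhere in the string.
Here nothing in the string fits, so the call returns None.

None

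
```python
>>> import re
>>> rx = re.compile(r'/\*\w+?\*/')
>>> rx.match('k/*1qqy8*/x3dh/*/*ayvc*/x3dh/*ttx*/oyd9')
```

None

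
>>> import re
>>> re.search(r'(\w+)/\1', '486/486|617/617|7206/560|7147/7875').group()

'486/486'

`\1` has to match the exact text group 1 already captured.
Unlike `match`, `search` isn't anchored — it looks for the pattern anywhere in the string.
The match spans [0:7] → '486/486'.
Captured: group 1 = '486'.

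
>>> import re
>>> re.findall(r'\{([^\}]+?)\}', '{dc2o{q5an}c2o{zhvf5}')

With a single group, `findall` returns only what that group captured — 2 items.

['dc2o{q5an', 'zhvf5']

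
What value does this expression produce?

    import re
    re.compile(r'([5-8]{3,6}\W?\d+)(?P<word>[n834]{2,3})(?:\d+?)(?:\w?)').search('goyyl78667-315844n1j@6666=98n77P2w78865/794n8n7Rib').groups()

The pattern matches 3 to 6 of a character in [5-8], then optionally a non-word character, then one or more of a digit (captured); then 2 to 3 of one of [n834] (captured as 'word'); then one or more of a digit (lazy) (non-capturing group); then optionally a word character (non-capturing group).
Unlike `match`, `search` isn't anchored — it looks for the pattern anywhere in the string.
The match spans [5:20] → '78667-315844n1j'.
Captured: group 1 = '78667-31584', group 2 = '4n'.

('78667-31584', '4n')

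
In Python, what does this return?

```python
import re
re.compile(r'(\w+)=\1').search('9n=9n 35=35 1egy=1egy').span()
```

After group 1 captures some text, `\1` only succeeds where that same text appears again.
`re.search` scans for the first position where the pattern succeeds.
The match spans [0:5] → '9n=9n'.
Captured: group 1 = '9n'.

(0, 5)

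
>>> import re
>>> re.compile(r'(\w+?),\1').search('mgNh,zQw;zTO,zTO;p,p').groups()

('zTO',)

The match spans [9:16] → 'zTO,zTO'.
Captured: group 1 = 'zTO'.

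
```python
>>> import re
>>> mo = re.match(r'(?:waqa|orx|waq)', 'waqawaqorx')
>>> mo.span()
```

Alternation tries branches left to right and keeps the first one that lets the overall match succeed at that position.
`re.match` won't scan ahead — the pattern has to work from the very first character.
The match spans [0:4] → 'waqa'.

(0, 4)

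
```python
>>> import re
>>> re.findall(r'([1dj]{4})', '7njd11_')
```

Pattern: exactly 4 of one of [1dj] (captured).
Scanning left to right: at [2:6] match 'jd11', group 1 = 'jd11'.
Because there's exactly one group, `findall` drops the full match and keeps group 1 from the one hit.

['jd11']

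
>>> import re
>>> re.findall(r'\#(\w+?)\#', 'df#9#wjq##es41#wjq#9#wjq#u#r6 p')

['9', 'es41', '9', 'u']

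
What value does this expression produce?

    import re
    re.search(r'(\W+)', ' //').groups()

(' //',)

This matches one or more of a non-word character (captured).
`re.search` tries every starting position until one works.
The match spans [0:3] → ' //'.
Captured: group 1 = ' //'.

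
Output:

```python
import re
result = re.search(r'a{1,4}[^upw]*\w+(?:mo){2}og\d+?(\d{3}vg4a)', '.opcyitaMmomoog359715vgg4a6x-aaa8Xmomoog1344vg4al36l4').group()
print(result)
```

Pattern: 1 to 4 of the literal 'a', then zero or more of any character except [upw], then one or more of a word character; then the literal 'mo' repeated 2 times, then the literal 'og', then one or more of a digit (lazy); then exactly 3 of a digit, then the literal 'vg4', then a literal 'a' (captured).
`re.search` tries every starting position until one works.
The match spans [7:48] → 'aMmomoog359715vgg4a6x-aaa8Xmomoog1344vg4a'.
Captured: group 1 = '344vg4a'.

aMmomoog359715vgg4a6x-aaa8Xmomoog1344vg4a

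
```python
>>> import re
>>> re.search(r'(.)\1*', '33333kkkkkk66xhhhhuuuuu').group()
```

'33333'

`\1` has to match the exact text group 1 already captured.
The match spans [0:5] → '33333'.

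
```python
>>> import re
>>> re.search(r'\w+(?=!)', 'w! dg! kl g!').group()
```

The positive lookaround only admits positions where the adjacent text matches; those characters stay outside the span.
The match spans [0:1] → 'w'.

'w'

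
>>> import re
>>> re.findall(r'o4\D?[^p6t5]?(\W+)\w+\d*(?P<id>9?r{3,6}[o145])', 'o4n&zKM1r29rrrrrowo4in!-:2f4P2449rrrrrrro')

The pattern matches the literal 'o4', then optionally a non-digit, then optionally any character except [p6t5]; then one or more of a non-word character (captured); then one or more of a word character, then zero or more of a digit; then optionally the literal '9', then 3 to 6 of a literal 'r', then one of [o145] (captured as 'id').
Matches: at [0:17] match 'o4n&zKM1r29rrrrro', groups = ('&', 'rrro'); at [18:41] match 'o4in!-:2f4P2449rrrrrrro', groups = ('!-:', 'rrro').
Multiple groups make `findall` return tuples — one 2-tuple for each match.

[('&', 'rrro'), ('!-:', 'rrro')]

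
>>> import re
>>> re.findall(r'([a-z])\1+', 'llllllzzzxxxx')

['l', 'z', 'x']

A backreference is literal: `\1` must see the identical characters the first group matched.
Matches: at [0:6] match 'llllll', group 1 = 'l'; at [6:9] match 'zzz', group 1 = 'z'; at [9:13] match 'xxxx', group 1 = 'x'.
With a single group, `findall` returns only what that group captured — 3 items.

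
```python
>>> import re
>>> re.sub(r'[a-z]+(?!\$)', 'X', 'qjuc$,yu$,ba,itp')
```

The negative lookahead/lookbehind blocks any match where the forbidden context is present.
Matches: at [0:3] → 'qju'; at [6:7] → 'y'; at [10:12] → 'ba'; at [13:16] → 'itp'.
`sub` substitutes 'X' at each match site.

'Xc$,Xu$,X,X'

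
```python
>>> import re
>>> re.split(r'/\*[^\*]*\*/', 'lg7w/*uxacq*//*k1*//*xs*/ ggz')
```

['lg7w', '', '', ' ggz']

Matches to split on: at [4:13] → '/*uxacq*/'; at [13:19] → '/*k1*/'; at [19:25] → '/*xs*/'.
`split` removes every match and returns the 4 fragments in between.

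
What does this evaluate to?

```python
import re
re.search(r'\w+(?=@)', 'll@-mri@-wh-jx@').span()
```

The positive lookaround only admits positions where the adjacent text matches; those characters stay outside the span.
Unlike `match`, `search` isn't anchored — it looks for the pattern anywhere in the string.
The match spans [0:2] → 'll'.

(0, 2)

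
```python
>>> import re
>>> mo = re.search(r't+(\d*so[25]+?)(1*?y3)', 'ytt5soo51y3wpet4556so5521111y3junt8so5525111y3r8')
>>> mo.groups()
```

The match spans [14:30] → 't4556so5521111y3'.
Captured: group 1 = '4556so552', group 2 = '1111y3'.

('4556so552', '1111y3')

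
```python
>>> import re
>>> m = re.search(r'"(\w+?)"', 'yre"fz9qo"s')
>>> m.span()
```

The match spans [3:10] → '"fz9qo"'.

(3, 10)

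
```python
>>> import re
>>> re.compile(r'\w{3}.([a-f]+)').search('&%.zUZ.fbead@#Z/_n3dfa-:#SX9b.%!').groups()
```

The match spans [3:12] → 'zUZ.fbead'.
Captured: group 1 = 'fbead'.

('fbead',)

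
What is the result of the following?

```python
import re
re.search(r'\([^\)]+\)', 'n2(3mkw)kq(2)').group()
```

The match spans [2:8] → '(3mkw)'.

'(3mkw)'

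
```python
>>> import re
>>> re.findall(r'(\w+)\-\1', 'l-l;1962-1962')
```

['l', '1962']

A backreference is literal: `\1` must see the identical characters the first group matched.
With a single group, `findall` returns only what that group captured — 2 items.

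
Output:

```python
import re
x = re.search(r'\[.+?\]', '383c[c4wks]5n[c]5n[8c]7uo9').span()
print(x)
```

With the lazy modifier that quantifier settles for the fewest repetitions that let the rest of the pattern succeed (the atoms after it are unaffected and can still be greedy).
`re.search` scans for the first position where the pattern succeeds.
The match spans [4:11] → '[c4wks]'.

(4, 11)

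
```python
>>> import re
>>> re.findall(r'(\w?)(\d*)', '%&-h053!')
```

[('', ''), ('', ''), ('', ''), ('h', '053'), ('', ''), ('', '')]

The pattern matches optionally a word character (captured); then zero or more of a digit (captured).
Scanning left to right: at [0:0] match '', groups = ('', ''); at [1:1] match '', groups = ('', ''); at [2:2] match '', groups = ('', ''); at [3:7] match 'h053', groups = ('h', '053'); at [7:7] match '', groups = ('', ''); ….
`findall` packs the 2 group values into a tuple for every match.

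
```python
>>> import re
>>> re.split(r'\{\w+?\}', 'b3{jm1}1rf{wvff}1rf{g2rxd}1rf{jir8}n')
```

Splitting on the pattern gives 5 pieces.

['b3', '1rf', '1rf', '1rf', 'n']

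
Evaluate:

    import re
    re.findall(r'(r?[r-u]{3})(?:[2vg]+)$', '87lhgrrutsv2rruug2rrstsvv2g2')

['rsts']

Pattern: optionally a literal 'r', then exactly 3 of a character in [r-u] (captured); then one or more of one of [2vg] (non-capturing group); then anchored at the end.
Walking the string: at [19:28] match 'rstsvv2g2', group 1 = 'rsts'.
`findall` collects group 1 from the one match (1 total).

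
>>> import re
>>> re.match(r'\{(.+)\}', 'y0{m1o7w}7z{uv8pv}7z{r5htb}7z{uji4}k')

`re.match` only tries the pattern at the start of the string.
Here the string doesn't start with a match, so the call returns None.

None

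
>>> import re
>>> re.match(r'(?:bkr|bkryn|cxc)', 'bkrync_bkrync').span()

`match` is anchored at position 0; if the pattern doesn't fit there, it returns None.
The match spans [0:3] → 'bkr'.

(0, 3)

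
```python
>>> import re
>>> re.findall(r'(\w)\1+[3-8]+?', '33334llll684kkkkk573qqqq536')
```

After group 1 captures some text, `\1` only succeeds where that same text appears again.
Walking the string: at [0:5] match '33334', group 1 = '3'; at [5:10] match 'llll6', group 1 = 'l'; at [12:18] match 'kkkkk5', group 1 = 'k'; at [20:25] match 'qqqq5', group 1 = 'q'.
`findall` collects group 1 from each match (4 total).

['3', 'l', 'k', 'q']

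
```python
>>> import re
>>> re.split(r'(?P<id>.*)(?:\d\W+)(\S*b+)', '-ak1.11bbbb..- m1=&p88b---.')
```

['', '-ak1.11bbbb..- m', 'p88b', '---.']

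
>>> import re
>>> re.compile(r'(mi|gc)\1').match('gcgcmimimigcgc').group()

'gcgc'

With `match`, the pattern is implicitly anchored at the beginning.
The match spans [0:4] → 'gcgc'.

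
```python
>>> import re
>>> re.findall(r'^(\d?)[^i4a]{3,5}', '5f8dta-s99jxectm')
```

['5']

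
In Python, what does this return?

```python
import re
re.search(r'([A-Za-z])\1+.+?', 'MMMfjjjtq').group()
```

After group 1 captures some text, `\1` only succeeds where that same text appears again.
Unlike `match`, `search` isn't anchored — it looks for the pattern anywhere in the string.
The match spans [0:4] → 'MMMf'.
Captured: group 1 = 'M'.

'MMMf'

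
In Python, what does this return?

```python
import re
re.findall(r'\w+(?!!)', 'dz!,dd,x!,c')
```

The negative lookahead/lookbehind blocks any match where the forbidden context is present.
Since nothing is captured, `findall` lists the 3 matched substrings directly.

['d', 'dd', 'c']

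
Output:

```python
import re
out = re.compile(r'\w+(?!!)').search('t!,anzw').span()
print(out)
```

The negative lookaround is zero-width — it rules out positions where the adjacent text would match, without consuming anything.
The match spans [3:7] → 'anzw'.

(3, 7)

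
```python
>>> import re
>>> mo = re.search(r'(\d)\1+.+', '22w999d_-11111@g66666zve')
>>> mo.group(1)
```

'2'

The match spans [0:24] → '22w999d_-11111@g66666zve'.
Captured: group 1 = '2'.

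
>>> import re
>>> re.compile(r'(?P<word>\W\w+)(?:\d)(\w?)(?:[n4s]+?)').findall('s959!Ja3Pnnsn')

[('!Ja', 'P')]

The pattern matches a non-word character, then one or more of a word character (captured as 'word'); then a digit (non-capturing group); then optionally a word character (captured); then one or more of one of [n4s] (lazy) (non-capturing group).
Multiple groups make `findall` return tuples — one 2-tuple for the one match.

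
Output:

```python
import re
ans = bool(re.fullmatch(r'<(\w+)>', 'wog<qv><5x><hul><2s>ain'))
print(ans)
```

False

`re.fullmatch` requires the pattern to consume the entire string.
Here the pattern can't cover the whole string, so the call returns None, and `bool(None)` is False.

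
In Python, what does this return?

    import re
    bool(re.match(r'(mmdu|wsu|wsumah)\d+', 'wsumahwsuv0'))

`re.match` only tries the pattern at the start of the string.
Here position 0 doesn't satisfy it, so the call returns None, and `bool(None)` is False.

False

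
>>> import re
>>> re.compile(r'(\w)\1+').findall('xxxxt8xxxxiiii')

`\1` is not a pattern — it's the concrete string captured by group 1, re-applied verbatim.
Because there's exactly one group, `findall` drops the full match and keeps group 1 from each hit.

['x', 'x', 'i']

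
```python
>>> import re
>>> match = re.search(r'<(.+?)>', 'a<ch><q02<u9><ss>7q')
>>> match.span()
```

The match spans [1:5] → '<ch>'.

(1, 5)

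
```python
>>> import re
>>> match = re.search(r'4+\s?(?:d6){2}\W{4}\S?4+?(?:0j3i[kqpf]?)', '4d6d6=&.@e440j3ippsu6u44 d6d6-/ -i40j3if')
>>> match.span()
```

(0, 17)

Pattern: one or more of a literal '4', then optionally whitespace; then the literal 'd6' repeated 2 times, then exactly 4 of a non-word character, then optionally a non-whitespace character; then one or more of a literal '4' (lazy); then the literal '0j', then the literal '3i', then optionally one of [kqpf] (non-capturing group).
`search` walks the string left to right and returns the first match it finds.
The match spans [0:17] → '4d6d6=&.@e440j3ip'.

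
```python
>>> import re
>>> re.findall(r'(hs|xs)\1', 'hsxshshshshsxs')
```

After group 1 captures some text, `\1` only succeeds where that same text appears again.
Walking the string: at [4:8] match 'hshs', group 1 = 'hs'; at [8:12] match 'hshs', group 1 = 'hs'.
One capturing group, so `findall` returns just the captured substring from each match — 2 in all.

['hs', 'hs']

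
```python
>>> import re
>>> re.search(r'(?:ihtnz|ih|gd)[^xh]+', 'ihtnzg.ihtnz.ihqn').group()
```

The match spans [0:8] → 'ihtnzg.i'.

'ihtnzg.i'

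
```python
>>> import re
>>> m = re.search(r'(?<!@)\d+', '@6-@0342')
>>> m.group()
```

'342'

Because the assertion is negative and zero-width, positions next to the forbidden text are skipped.
The match spans [5:8] → '342'.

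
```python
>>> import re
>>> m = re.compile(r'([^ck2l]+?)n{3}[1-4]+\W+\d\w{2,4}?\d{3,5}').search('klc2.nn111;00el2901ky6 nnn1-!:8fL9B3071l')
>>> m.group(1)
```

'y6 '

The match spans [20:39] → 'y6 nnn1-!:8fL9B3071'.
Captured: group 1 = 'y6 '.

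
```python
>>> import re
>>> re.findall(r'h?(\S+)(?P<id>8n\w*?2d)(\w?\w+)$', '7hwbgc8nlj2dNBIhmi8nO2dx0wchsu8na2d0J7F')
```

[('7hwbgc8nlj2dNBIhmi8nO2dx0wchsu', '8na2d', '0J7F')]

The pattern matches optionally a literal 'h'; then one or more of a non-whitespace character (captured); then the literal '8n', then zero or more of a word character (lazy), then the literal '2d' (captured as 'id'); then optionally a word character, then one or more of a word character (captured); then anchored at the end.
Scanning left to right: at [0:39] match '7hwbgc8nlj2dNBIhmi8nO2dx0wchsu8na2d0J7F', groups = ('7hwbgc8nlj2dNBIhmi8nO2dx0wchsu', '8na2d', '0J7F').
3 groups means the one result is a tuple of 3 captured strings — 1 here.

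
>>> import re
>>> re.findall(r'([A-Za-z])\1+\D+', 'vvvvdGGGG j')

['v']

The backreference `\1` re-matches whatever the first group consumed, character for character.
Walking the string: at [0:11] match 'vvvvdGGGG j', group 1 = 'v'.
With a single group, `findall` returns only what that group captured — 1 item.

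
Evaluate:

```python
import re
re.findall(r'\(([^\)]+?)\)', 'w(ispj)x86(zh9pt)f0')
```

Matches: at [1:7] match '(ispj)', group 1 = 'ispj'; at [10:17] match '(zh9pt)', group 1 = 'zh9pt'.
`findall` collects group 1 from each match (2 total).

['ispj', 'zh9pt']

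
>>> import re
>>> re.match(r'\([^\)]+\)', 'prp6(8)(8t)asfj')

`match` is anchored at position 0; if the pattern doesn't fit there, it returns None.
Here the string doesn't start with a match, so the call returns None.

None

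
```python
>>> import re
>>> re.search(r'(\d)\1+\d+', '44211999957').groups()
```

After group 1 captures some text, `\1` only succeeds where that same text appears again.
`search` walks the string left to right and returns the first match it finds.
The match spans [0:11] → '44211999957'.
Captured: group 1 = '4'.

('4',)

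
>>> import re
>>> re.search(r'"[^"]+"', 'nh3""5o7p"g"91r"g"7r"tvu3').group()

Unlike `match`, `search` isn't anchored — it looks for the pattern anywhere in the string.
The match spans [4:10] → '"5o7p"'.

'"5o7p"'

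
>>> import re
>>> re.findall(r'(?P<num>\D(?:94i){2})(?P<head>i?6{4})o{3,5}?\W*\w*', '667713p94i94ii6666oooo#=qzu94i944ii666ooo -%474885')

This matches a non-digit, then the literal '94i' repeated 2 times (captured as 'num'); then optionally a literal 'i', then exactly 4 of the literal '6' (captured as 'head'); then 3 to 5 of a literal 'o' (lazy), then zero or more of a non-word character, then zero or more of a word character.
Matches: at [6:22] match 'p94i94ii6666oooo', groups = ('p94i94i', 'i6666').
2 groups means the one result is a tuple of 2 captured strings — 1 here.

[('p94i94i', 'i6666')]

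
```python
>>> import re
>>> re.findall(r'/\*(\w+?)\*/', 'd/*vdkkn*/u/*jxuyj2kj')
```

['vdkkn']

Scanning left to right: at [1:10] match '/*vdkkn*/', group 1 = 'vdkkn'.
One capturing group, so `findall` returns just the captured substring from the one match — 1 in all.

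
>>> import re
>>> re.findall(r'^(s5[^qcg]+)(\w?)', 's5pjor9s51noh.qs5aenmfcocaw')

[('s5pjor9s51noh.', 'q')]

This matches anchored at the start of the string; then the literal 's5', then one or more of any character except [qcg] (captured); then optionally a word character (captured).
Multiple groups make `findall` return tuples — one 2-tuple for the one match.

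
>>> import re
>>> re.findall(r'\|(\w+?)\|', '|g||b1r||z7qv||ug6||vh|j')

['g', 'b1r', 'z7qv', 'ug6', 'vh']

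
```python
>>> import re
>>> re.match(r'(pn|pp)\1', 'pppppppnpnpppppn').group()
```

'pppp'

`\1` is not a pattern — it's the concrete string captured by group 1, re-applied verbatim.
`match` is anchored at position 0; if the pattern doesn't fit there, it returns None.
The match spans [0:4] → 'pppp'.
Captured: group 1 = 'pp'.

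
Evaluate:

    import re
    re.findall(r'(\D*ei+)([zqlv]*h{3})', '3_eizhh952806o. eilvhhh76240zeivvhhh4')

This matches zero or more of a non-digit, then the literal 'e', then one or more of a literal 'i' (captured); then zero or more of one of [zqlv], then exactly 3 of a literal 'h' (captured).
Walking the string: at [13:23] match 'o. eilvhhh', groups = ('o. ei', 'lvhhh'); at [28:36] match 'zeivvhhh', groups = ('zei', 'vvhhh').
`findall` packs the 2 group values into a tuple for every match.

[('o. ei', 'lvhhh'), ('zei', 'vvhhh')]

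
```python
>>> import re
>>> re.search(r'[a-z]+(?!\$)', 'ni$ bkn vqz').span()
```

(0, 1)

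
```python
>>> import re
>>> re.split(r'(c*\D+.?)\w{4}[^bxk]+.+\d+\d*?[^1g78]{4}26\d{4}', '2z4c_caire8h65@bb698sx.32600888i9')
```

['2', 'z4', '8i9']

The pattern matches zero or more of a literal 'c', then one or more of a non-digit, then optionally any character (captured); then exactly 4 of a word character, then one or more of any character except [bxk], then one or more of any character; then one or more of a digit, then zero or more of a digit (lazy); then exactly 4 of any character except [1g78], then the literal '26', then exactly 4 of a digit.
Matches to split on: at [1:30] → 'z4c_caire8h65@bb698sx.3260088'.
With a capturing group present, the delimiter's captured portion is kept in the result list.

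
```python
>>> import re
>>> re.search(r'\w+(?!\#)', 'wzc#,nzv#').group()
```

A negative assertion filters positions out without eating any characters.
`re.search` tries every starting position until one works.
The match spans [0:2] → 'wz'.

'wz'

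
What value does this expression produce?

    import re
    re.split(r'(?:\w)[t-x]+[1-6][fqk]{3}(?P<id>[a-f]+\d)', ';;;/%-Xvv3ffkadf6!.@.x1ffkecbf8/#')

This matches a word character (non-capturing group); then one or more of a character in [t-x], then a character in [1-6], then exactly 3 of one of [fqk]; then one or more of a character in [a-f], then a digit (captured as 'id').
Matches to split on: at [6:17] → 'Xvv3ffkadf6'.
`re.split` interleaves the captured-group text with the surrounding fragments.

[';;;/%-', 'adf6', '!.@.x1ffkecbf8/#']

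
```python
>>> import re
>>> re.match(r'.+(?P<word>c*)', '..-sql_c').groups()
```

('',)

The match spans [0:8] → '..-sql_c'.
Captured: group 1 = ''.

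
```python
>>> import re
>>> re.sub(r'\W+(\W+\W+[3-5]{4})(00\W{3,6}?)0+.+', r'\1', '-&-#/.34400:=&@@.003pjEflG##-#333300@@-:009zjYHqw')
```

'-&-#/.34400:=&@@.003pjEflG-#3333'

Each match is replaced using the text its own group 1 captured.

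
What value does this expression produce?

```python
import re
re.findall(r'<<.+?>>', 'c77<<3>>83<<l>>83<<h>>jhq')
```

No capturing groups, so `findall` returns the 3 full match strings.

['<<3>>', '<<l>>', '<<h>>']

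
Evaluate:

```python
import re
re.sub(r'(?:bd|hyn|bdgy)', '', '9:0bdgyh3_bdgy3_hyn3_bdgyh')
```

'9:0gyh3_gy3_3_gyh'

`|` is ordered: at each position the engine commits to the first alternative that works.
Matches: at [3:5] → 'bd'; at [10:12] → 'bd'; at [16:19] → 'hyn'; at [21:23] → 'bd'.
Each match is replaced by ''.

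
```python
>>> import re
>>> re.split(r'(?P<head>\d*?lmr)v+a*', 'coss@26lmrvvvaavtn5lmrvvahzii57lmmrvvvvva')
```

['coss@', '26lmr', 'vtn', '5lmr', 'hzii57lmmrvvvvva']

This matches zero or more of a digit (lazy), then the literal 'lmr' (captured as 'head'); then one or more of a literal 'v', then zero or more of the literal 'a'.
Matches to split on: at [5:15] → '26lmrvvvaa'; at [18:25] → '5lmrvva'.
The group in the pattern means `split` returns the separators' captures alongside the pieces.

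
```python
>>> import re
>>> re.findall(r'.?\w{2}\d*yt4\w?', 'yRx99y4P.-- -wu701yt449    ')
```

['-wu701yt44']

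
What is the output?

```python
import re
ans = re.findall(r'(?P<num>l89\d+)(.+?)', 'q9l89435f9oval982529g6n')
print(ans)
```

[('l89435', 'f')]

This matches the literal 'l89', then one or more of a digit (captured as 'num'); then one or more of any character (lazy) (captured).
The `?` after the quantifier makes it lazy — it takes as little as possible before letting the rest of the pattern try.
Scanning left to right: at [2:9] match 'l89435f', groups = ('l89435', 'f').
With 2 capturing groups, `findall` returns a 2-tuple per match.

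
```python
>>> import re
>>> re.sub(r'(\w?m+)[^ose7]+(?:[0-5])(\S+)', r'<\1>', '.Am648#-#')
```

Pattern: optionally a word character, then one or more of a literal 'm' (captured); then one or more of any character except [ose7]; then a character in [0-5] (non-capturing group); then one or more of a non-whitespace character (captured).
Matches: at [1:9] → 'Am648#-#'.
Each match is replaced using the text its own group 1 captured.

'.<Am>'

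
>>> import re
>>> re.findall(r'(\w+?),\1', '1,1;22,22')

['1', '22']

A backreference is literal: `\1` must see the identical characters the first group matched.
Matches: at [0:3] match '1,1', group 1 = '1'; at [4:9] match '22,22', group 1 = '22'.
With a single group, `findall` returns only what that group captured — 2 items.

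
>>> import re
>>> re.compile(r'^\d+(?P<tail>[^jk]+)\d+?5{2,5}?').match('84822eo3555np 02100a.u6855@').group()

'84822eo3555np 02100a.u6855'

`re.match` won't scan ahead — the pattern has to work from the very first character.
The match spans [0:26] → '84822eo3555np 02100a.u6855'.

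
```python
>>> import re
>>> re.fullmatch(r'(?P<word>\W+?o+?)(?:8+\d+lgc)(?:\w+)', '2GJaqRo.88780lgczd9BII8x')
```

None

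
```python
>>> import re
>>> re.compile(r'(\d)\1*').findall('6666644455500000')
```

The backreference `\1` re-matches whatever the first group consumed, character for character.
Scanning left to right: at [0:5] match '66666', group 1 = '6'; at [5:8] match '444', group 1 = '4'; at [8:11] match '555', group 1 = '5'; at [11:16] match '00000', group 1 = '0'.
`findall` collects group 1 from each match (4 total).

['6', '4', '5', '0']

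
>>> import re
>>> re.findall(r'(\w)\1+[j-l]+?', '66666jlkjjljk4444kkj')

The backreference `\1` re-matches whatever the first group consumed, character for character.
Matches: at [0:6] match '66666j', group 1 = '6'; at [8:11] match 'jjl', group 1 = 'j'; at [13:18] match '4444k', group 1 = '4'.
`findall` collects group 1 from each match (3 total).

['6', 'j', '4']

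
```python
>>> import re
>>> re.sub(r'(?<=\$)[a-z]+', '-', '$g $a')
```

'$- $-'

Lookahead/lookbehind check context without consuming it, so the matched span excludes the asserted characters.
Every occurrence is swapped for '-'.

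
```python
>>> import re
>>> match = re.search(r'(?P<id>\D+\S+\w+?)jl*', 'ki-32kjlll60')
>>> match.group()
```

'ki-32kjlll'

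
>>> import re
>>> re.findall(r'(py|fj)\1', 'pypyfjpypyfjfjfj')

After group 1 captures some text, `\1` only succeeds where that same text appears again.
Because there's exactly one group, `findall` drops the full match and keeps group 1 from each hit.

['py', 'py', 'fj']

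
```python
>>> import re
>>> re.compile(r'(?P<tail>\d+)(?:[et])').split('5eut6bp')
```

This matches one or more of a digit (captured as 'tail'); then one of [et] (non-capturing group).
Matches to split on: at [0:2] → '5e'.
The group in the pattern means `split` returns the separators' captures alongside the pieces.

['', '5', 'ut6bp']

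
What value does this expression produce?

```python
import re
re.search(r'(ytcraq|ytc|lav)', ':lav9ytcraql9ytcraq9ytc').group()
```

`re.search` tries every starting position until one works.
The match spans [1:4] → 'lav'.
Captured: group 1 = 'lav'.

'lav'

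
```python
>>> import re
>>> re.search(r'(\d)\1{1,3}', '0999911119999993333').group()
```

'9999'

After group 1 captures some text, `\1` only succeeds where that same text appears again.
`search` walks the string left to right and returns the first match it finds.
The match spans [1:5] → '9999'.
Captured: group 1 = '9'.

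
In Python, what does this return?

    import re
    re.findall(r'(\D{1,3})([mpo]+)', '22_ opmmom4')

[('_ o', 'pmmom')]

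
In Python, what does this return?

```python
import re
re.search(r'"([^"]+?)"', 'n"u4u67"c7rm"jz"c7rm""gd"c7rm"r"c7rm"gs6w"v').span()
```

(1, 8)

Unlike `match`, `search` isn't anchored — it looks for the pattern anywhere in the string.
The match spans [1:8] → '"u4u67"'.
Captured: group 1 = 'u4u67'.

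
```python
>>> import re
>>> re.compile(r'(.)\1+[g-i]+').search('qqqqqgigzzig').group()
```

'qqqqqgig'

`\1` has to match the exact text group 1 already captured.
The match spans [0:8] → 'qqqqqgig'.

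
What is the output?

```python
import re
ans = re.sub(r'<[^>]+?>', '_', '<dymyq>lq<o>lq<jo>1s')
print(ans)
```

_lq_lq_1s

Matches: at [0:7] → '<dymyq>'; at [9:12] → '<o>'; at [14:18] → '<jo>'.
Every occurrence is swapped for '_'.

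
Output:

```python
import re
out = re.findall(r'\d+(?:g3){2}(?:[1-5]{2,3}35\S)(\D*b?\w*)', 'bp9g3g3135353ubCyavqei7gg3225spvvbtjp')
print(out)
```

['ubCyavqei7gg3225spvvbtjp']

This matches one or more of a digit, then the literal 'g3' repeated 2 times; then 2 to 3 of a character in [1-5], then the literal '35', then a non-whitespace character (non-capturing group); then zero or more of a non-digit, then optionally a literal 'b', then zero or more of a word character (captured).
Matches: at [2:37] match '9g3g3135353ubCyavqei7gg3225spvvbtjp', group 1 = 'ubCyavqei7gg3225spvvbtjp'.
`findall` collects group 1 from the one match (1 total).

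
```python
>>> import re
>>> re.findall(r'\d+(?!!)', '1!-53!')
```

['5']

`(?!…)`/`(?<!…)` only lets a position through if the neighbouring text does NOT match; no characters are consumed.
Scanning left to right: at [3:4] → '5'.
With no groups in the pattern, `findall` gives back each whole match — 1 here.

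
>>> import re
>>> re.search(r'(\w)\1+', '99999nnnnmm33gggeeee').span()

A backreference is literal: `\1` must see the identical characters the first group matched.
`search` walks the string left to right and returns the first match it finds.
The match spans [0:5] → '99999'.
Captured: group 1 = '9'.

(0, 5)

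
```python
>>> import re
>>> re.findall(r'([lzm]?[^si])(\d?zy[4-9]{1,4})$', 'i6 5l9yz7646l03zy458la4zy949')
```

Pattern: optionally one of [lzm], then any character except [si] (captured); then optionally a digit, then the literal 'zy', then 1 to 4 of a character in [4-9] (captured); then anchored at the end.
Scanning left to right: at [20:28] match 'la4zy949', groups = ('la', '4zy949').
Multiple groups make `findall` return tuples — one 2-tuple for the one match.

[('la', '4zy949')]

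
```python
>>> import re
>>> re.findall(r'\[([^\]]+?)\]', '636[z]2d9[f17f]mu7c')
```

Matches: at [3:6] match '[z]', group 1 = 'z'; at [9:15] match '[f17f]', group 1 = 'f17f'.
Because there's exactly one group, `findall` drops the full match and keeps group 1 from each hit.

['z', 'f17f']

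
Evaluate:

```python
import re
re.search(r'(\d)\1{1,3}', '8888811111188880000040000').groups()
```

('8',)

The backreference `\1` re-matches whatever the first group consumed, character for character.
Unlike `match`, `search` isn't anchored — it looks for the pattern anywhere in the string.
The match spans [0:4] → '8888'.
Captured: group 1 = '8'.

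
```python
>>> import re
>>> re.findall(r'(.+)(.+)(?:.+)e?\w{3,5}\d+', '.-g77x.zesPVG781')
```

Pattern: one or more of any character (captured); then one or more of any character (captured); then one or more of any character (non-capturing group); then optionally the literal 'e', then 3 to 5 of a word character, then one or more of a digit.
Multiple groups make `findall` return tuples — one 2-tuple for the one match.

[('.-g77x.zes', 'P')]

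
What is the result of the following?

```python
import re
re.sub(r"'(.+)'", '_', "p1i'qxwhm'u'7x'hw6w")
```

'p1i_hw6w'

Matches: at [3:15] → "'qxwhm'u'7x'".
Every occurrence is swapped for '_'.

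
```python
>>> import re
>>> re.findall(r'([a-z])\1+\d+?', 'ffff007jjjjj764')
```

['f', 'j']

The backreference `\1` re-matches whatever the first group consumed, character for character.
Scanning left to right: at [0:5] match 'ffff0', group 1 = 'f'; at [7:13] match 'jjjjj7', group 1 = 'j'.
One capturing group, so `findall` returns just the captured substring from each match — 2 in all.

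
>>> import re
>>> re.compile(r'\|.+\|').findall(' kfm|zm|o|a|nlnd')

['|zm|o|a|']

Walking the string: at [4:12] → '|zm|o|a|'.
No capturing groups, so `findall` returns the 1 full match string.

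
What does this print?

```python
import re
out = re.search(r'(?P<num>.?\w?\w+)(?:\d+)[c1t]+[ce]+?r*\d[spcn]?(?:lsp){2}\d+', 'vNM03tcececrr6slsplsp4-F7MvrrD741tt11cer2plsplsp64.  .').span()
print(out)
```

(0, 22)

This matches optionally any character, then optionally a word character, then one or more of a word character (captured as 'num'); then one or more of a digit (non-capturing group); then one or more of one of [c1t], then one or more of one of [ce] (lazy), then zero or more of the literal 'r'; then a digit; then optionally one of [spcn], then the literal 'lsp' repeated 2 times, then one or more of a digit.
`re.search` tries every starting position until one works.
The match spans [0:22] → 'vNM03tcececrr6slsplsp4'.
Captured: group 1 = 'vNM0'.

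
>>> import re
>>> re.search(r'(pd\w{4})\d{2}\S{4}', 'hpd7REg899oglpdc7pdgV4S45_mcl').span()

This matches the literal 'pd', then exactly 4 of a word character (captured); then exactly 2 of a digit, then exactly 4 of a non-whitespace character.
`re.search` tries every starting position until one works.
The match spans [1:13] → 'pd7REg899ogl'.
Captured: group 1 = 'pd7REg'.

(1, 13)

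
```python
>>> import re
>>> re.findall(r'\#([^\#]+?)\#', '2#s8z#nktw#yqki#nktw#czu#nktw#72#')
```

['s8z', 'yqki', 'czu', '72']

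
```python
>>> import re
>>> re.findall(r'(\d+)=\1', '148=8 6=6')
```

`\1` has to match the exact text group 1 already captured.
Scanning left to right: at [2:5] match '8=8', group 1 = '8'; at [6:9] match '6=6', group 1 = '6'.
Because there's exactly one group, `findall` drops the full match and keeps group 1 from each hit.

['8', '6']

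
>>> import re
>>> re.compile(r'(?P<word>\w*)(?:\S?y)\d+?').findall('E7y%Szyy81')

['Szy']

The pattern matches zero or more of a word character (captured as 'word'); then optionally a non-whitespace character, then a literal 'y' (non-capturing group); then one or more of a digit (lazy).
Walking the string: at [4:9] match 'Szyy8', group 1 = 'Szy'.
One capturing group, so `findall` returns just the captured substring from the one match — 1 in all.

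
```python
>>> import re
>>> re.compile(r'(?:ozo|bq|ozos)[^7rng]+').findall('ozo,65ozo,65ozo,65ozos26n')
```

['ozo,65ozo,65ozo,65ozos26']

`findall` yields the raw match text (1 of them) because the pattern has no groups.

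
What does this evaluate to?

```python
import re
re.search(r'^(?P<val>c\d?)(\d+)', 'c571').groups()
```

('c5', '71')

The match spans [0:4] → 'c571'.
Captured: group 1 = 'c5', group 2 = '71'.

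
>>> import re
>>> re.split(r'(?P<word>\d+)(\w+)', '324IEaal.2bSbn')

['', '324', 'IEaal', '.', '2', 'bSbn', '']

With a capturing group present, the delimiter's captured portion is kept in the result list.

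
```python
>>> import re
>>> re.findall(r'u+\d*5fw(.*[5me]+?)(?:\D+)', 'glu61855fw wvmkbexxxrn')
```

The pattern matches one or more of a literal 'u', then zero or more of a digit, then the literal '5fw'; then zero or more of any character, then one or more of one of [5me] (lazy) (captured); then one or more of a non-digit (non-capturing group).
Scanning left to right: at [2:22] match 'u61855fw wvmkbexxxrn', group 1 = ' wvmkbe'.
Because there's exactly one group, `findall` drops the full match and keeps group 1 from the one hit.

[' wvmkbe']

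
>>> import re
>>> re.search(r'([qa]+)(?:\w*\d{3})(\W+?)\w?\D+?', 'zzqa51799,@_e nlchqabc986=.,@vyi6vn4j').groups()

('qa', ',')

Pattern: one or more of one of [qa] (captured); then zero or more of a word character, then exactly 3 of a digit (non-capturing group); then one or more of a non-word character (lazy) (captured); then optionally a word character, then one or more of a non-digit (lazy).
Because the quantifier is non-greedy, it stops expanding at the earliest point where the rest of the pattern can succeed.
Unlike `match`, `search` isn't anchored — it looks for the pattern anywhere in the string.
The match spans [2:11] → 'qa51799,@'.
Captured: group 1 = 'qa', group 2 = ','.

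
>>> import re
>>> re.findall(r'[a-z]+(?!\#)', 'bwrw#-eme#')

['bwr', 'em']

`(?!…)`/`(?<!…)` only lets a position through if the neighbouring text does NOT match; no characters are consumed.
No capturing groups, so `findall` returns the 2 full match strings.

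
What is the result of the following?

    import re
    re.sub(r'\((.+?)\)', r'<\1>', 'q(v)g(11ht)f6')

Because the quantifier is non-greedy, it stops expanding at the earliest point where the rest of the pattern can succeed.
Matches: at [1:4] → '(v)'; at [5:11] → '(11ht)'.
Each match is replaced using the text its own group 1 captured.

'q<v>g<11ht>f6'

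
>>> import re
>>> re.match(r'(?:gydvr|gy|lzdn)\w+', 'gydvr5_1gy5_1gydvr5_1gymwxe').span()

`match` is anchored at position 0; if the pattern doesn't fit there, it returns None.
The match spans [0:27] → 'gydvr5_1gy5_1gydvr5_1gymwxe'.

(0, 27)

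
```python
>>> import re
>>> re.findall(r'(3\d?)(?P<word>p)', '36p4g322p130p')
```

[('36', 'p'), ('30', 'p')]

This matches a literal '3', then optionally a digit (captured); then a literal 'p' (captured as 'word').
Matches: at [0:3] match '36p', groups = ('36', 'p'); at [10:13] match '30p', groups = ('30', 'p').
`findall` packs the 2 group values into a tuple for every match.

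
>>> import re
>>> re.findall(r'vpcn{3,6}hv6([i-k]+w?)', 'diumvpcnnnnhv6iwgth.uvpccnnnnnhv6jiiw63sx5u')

['iw']

The pattern matches the literal 'vpc', then 3 to 6 of the literal 'n', then the literal 'hv6'; then one or more of a character in [i-k], then optionally the literal 'w' (captured).
Scanning left to right: at [4:16] match 'vpcnnnnhv6iw', group 1 = 'iw'.
With a single group, `findall` returns only what that group captured — 1 item.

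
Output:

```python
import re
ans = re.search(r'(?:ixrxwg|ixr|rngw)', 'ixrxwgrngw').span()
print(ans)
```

`|` is ordered: at each position the engine commits to the first alternative that works.
The match spans [0:6] → 'ixrxwg'.

(0, 6)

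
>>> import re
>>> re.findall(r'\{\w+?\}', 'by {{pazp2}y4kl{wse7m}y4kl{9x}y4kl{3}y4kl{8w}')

['{pazp2}', '{wse7m}', '{9x}', '{3}', '{8w}']

No capturing groups, so `findall` returns the 5 full match strings.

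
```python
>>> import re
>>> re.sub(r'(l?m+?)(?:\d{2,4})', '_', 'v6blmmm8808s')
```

Pattern: optionally the literal 'l', then one or more of a literal 'm' (lazy) (captured); then 2 to 4 of a digit (non-capturing group).
Matches: at [3:11] → 'lmmm8808'.
Every occurrence is swapped for '_'.

'v6b_s'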